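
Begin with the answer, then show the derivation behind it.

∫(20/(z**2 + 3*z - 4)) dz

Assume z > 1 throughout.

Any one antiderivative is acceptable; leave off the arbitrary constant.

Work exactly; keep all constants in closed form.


The answer is 4*log(z - 1) - 4*log(z + 4).
Step 1. Decompose ∫(20/(z**2 + 3*z - 4)) dz by partial fractions, 20/(z**2 + 3*z - 4) = -4/(z + 4) + 4/(z - 1): now ∫(4/(z - 1)) dz + ∫(-4/(z + 4)) dz.
Step 2. Evaluate the standard form [assuming z > -4]: now -4*log(z + 4) + ∫(4/(z - 1)) dz.
Step 3. Evaluate the standard form [assuming z > 1]: now 4*log(z - 1) - 4*log(z + 4).
Answer: 4*log(z - 1) - 4*log(z + 4).


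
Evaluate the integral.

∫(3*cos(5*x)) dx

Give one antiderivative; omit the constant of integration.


Answer: 3*sin(5*x)/5.


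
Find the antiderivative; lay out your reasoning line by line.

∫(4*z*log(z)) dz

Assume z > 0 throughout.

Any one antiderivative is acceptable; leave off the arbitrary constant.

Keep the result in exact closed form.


Step 1. Integrate ∫(4*z*log(z)) dz by parts with u = log(z), dv = (4*z) dz, so v = 2*z**2 [assuming z > 0]: now 2*z**2*log(z) + ∫(-2*z) dz.
Step 2. Evaluate the standard form: now 2*z**2*log(z) - z**2.
Answer: 2*z**2*log(z) - z**2.


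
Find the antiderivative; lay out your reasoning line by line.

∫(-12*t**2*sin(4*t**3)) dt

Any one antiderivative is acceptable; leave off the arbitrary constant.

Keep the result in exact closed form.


Step 1. Substitute u = t**3, turning ∫(-12*t**2*sin(4*t**3)) dt into ∫(-4*sin(4*u)) du: now ∫(-4*sin(4*u)) du.
Step 2. Evaluate the standard form: now cos(4*u).
Step 3. Substitute back u = t**3: now cos(4*t**3).
Answer: cos(4*t**3).


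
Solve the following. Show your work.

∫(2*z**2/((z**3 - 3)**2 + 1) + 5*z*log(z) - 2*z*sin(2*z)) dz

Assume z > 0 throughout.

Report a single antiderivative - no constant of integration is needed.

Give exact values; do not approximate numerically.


Step 1. Rewrite: now ∫(5*z*log(z)) dz + ∫(-2*z*sin(2*z)) dz + ∫(2*z**2/((z**3 - 3)**2 + 1)) dz.
Step 2. Integrate ∫(5*z*log(z)) dz by parts with u = log(z), dv = (5*z) dz, so v = 5*z**2/2 [assuming z > 0]: now 5*z**2*log(z)/2 + ∫(-5*z/2) dz + ∫(-2*z*sin(2*z)) dz + ∫(2*z**2/((z**3 - 3)**2 + 1)) dz.
Step 3. Evaluate the standard form: now 5*z**2*log(z)/2 - 5*z**2/4 + ∫(-2*z*sin(2*z)) dz + ∫(2*z**2/((z**3 - 3)**2 + 1)) dz.
Step 4. Integrate ∫(-2*z*sin(2*z)) dz by parts with u = z, dv = (-2*sin(2*z)) dz, so v = cos(2*z): now 5*z**2*log(z)/2 - 5*z**2/4 + z*cos(2*z) + ∫(2*z**2/((z**3 - 3)**2 + 1)) dz + ∫(-cos(2*z)) dz.
Step 5. Evaluate the standard form: now 5*z**2*log(z)/2 - 5*z**2/4 + z*cos(2*z) - sin(2*z)/2 + ∫(2*z**2/((z**3 - 3)**2 + 1)) dz.
Step 6. Substitute u = z**3 - 3, turning ∫(2*z**2/((z**3 - 3)**2 + 1)) dz into ∫(2/(3*(u**2 + 1))) du: now 5*z**2*log(z)/2 - 5*z**2/4 + z*cos(2*z) - sin(2*z)/2 + ∫(2/(3*(u**2 + 1))) du.
Step 7. Evaluate the standard form: now 5*z**2*log(z)/2 - 5*z**2/4 + z*cos(2*z) - sin(2*z)/2 + 2*atan(u)/3.
Step 8. Substitute back u = z**3 - 3: now 5*z**2*log(z)/2 - 5*z**2/4 + z*cos(2*z) - sin(2*z)/2 + 2*atan(z**3 - 3)/3.
Answer: 5*z**2*log(z)/2 - 5*z**2/4 + z*cos(2*z) - sin(2*z)/2 + 2*atan(z**3 - 3)/3.


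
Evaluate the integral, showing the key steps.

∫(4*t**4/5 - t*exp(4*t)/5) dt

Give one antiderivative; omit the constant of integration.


Step 1. Rewrite: now ∫(4*t**4/5) dt + ∫(-t*exp(4*t)/5) dt.
Step 2. Evaluate the standard form: now 4*t**5/25 + ∫(-t*exp(4*t)/5) dt.
Step 3. Integrate ∫(-t*exp(4*t)/5) dt by parts with u = t, dv = (-exp(4*t)/5) dt, so v = -exp(4*t)/20: now 4*t**5/25 - t*exp(4*t)/20 + ∫(exp(4*t)/20) dt.
Step 4. Evaluate the standard form: now 4*t**5/25 - t*exp(4*t)/20 + exp(4*t)/80.
Answer: 4*t**5/25 - t*exp(4*t)/20 + exp(4*t)/80.


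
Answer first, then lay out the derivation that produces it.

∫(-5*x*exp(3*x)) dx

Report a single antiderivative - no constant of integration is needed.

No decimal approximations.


The answer is -5*x*exp(3*x)/3 + 5*exp(3*x)/9.
Step 1. Integrate ∫(-5*x*exp(3*x)) dx by parts with u = x, dv = (-5*exp(3*x)) dx, so v = -5*exp(3*x)/3: now -5*x*exp(3*x)/3 + ∫(5*exp(3*x)/3) dx.
Step 2. Evaluate the standard form: now -5*x*exp(3*x)/3 + 5*exp(3*x)/9.
Answer: -5*x*exp(3*x)/3 + 5*exp(3*x)/9.


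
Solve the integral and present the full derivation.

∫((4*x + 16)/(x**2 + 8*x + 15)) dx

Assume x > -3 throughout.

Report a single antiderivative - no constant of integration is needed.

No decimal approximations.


Step 1. Decompose ∫((4*x + 16)/(x**2 + 8*x + 15)) dx by partial fractions, (4*x + 16)/(x**2 + 8*x + 15) = 2/(x + 5) + 2/(x + 3): now ∫(2/(x + 3)) dx + ∫(2/(x + 5)) dx.
Step 2. Evaluate the standard form [assuming x > -5]: now 2*log(x + 5) + ∫(2/(x + 3)) dx.
Step 3. Evaluate the standard form [assuming x > -3]: now 2*log(x + 3) + 2*log(x + 5).
Answer: 2*log(x + 3) + 2*log(x + 5).


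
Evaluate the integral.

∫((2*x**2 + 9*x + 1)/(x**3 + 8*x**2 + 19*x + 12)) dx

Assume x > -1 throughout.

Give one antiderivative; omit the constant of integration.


Answer: -log(x + 1) + 4*log(x + 3) - log(x + 4).


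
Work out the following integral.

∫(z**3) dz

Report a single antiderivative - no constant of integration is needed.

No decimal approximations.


Answer: z**4/4.


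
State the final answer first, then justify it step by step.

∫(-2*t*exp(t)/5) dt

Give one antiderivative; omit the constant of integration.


The answer is -2*t*exp(t)/5 + 2*exp(t)/5.
Step 1. Integrate ∫(-2*t*exp(t)/5) dt by parts with u = t, dv = (-2*exp(t)/5) dt, so v = -2*exp(t)/5: now -2*t*exp(t)/5 + ∫(2*exp(t)/5) dt.
Step 2. Evaluate the standard form: now -2*t*exp(t)/5 + 2*exp(t)/5.
Answer: -2*t*exp(t)/5 + 2*exp(t)/5.


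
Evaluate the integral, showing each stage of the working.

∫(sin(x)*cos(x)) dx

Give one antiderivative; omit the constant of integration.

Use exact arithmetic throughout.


Step 1. Substitute u = sin(x), turning ∫(sin(x)*cos(x)) dx into ∫(u) du: now ∫(u) du.
Step 2. Evaluate the standard form: now u**2/2.
Step 3. Substitute back u = sin(x): now sin(x)**2/2.
Answer: sin(x)**2/2.


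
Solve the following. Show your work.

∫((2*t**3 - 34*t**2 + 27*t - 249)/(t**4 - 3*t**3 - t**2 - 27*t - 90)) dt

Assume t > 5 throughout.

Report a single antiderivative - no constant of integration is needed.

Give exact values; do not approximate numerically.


Step 1. Decompose ∫((2*t**3 - 34*t**2 + 27*t - 249)/(t**4 - 3*t**3 - t**2 - 27*t - 90)) dt by partial fractions, (2*t**3 - 34*t**2 + 27*t - 249)/(t**4 - 3*t**3 - t**2 - 27*t - 90) = -3/(t**2 + 9) + 5/(t + 2) - 3/(t - 5): now ∫(-3/(t - 5)) dt + ∫(5/(t + 2)) dt + ∫(-3/(t**2 + 9)) dt.
Step 2. Evaluate the standard form [assuming t > 5]: now -3*log(t - 5) + ∫(5/(t + 2)) dt + ∫(-3/(t**2 + 9)) dt.
Step 3. Evaluate the standard form [assuming t > -2]: now -3*log(t - 5) + 5*log(t + 2) + ∫(-3/(t**2 + 9)) dt.
Step 4. Evaluate the standard form: now -3*log(t - 5) + 5*log(t + 2) - atan(t/3).
Answer: -3*log(t - 5) + 5*log(t + 2) - atan(t/3).


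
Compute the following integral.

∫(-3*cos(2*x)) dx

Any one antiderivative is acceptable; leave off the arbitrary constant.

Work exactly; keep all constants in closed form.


Answer: -3*sin(2*x)/2.


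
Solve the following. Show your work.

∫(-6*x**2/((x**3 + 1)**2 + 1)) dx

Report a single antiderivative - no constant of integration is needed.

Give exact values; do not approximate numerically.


Step 1. Substitute u = x**3 + 1, turning ∫(-6*x**2/((x**3 + 1)**2 + 1)) dx into ∫(-2/(u**2 + 1)) du: now ∫(-2/(u**2 + 1)) du.
Step 2. Evaluate the standard form: now -2*atan(u).
Step 3. Substitute back u = x**3 + 1: now -2*atan(x**3 + 1).
Answer: -2*atan(x**3 + 1).


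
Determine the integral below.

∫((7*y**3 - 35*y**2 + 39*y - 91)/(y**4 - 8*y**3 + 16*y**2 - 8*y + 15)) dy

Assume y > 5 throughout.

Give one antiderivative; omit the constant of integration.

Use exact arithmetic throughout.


Answer: 2*log(y - 5) + 5*log(y - 3) - 4*atan(y).


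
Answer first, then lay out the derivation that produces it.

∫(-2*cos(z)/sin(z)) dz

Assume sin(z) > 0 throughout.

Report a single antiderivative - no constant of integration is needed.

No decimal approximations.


The answer is -2*log(sin(z)).
Step 1. Substitute u = sin(z), turning ∫(-2*cos(z)/sin(z)) dz into ∫(-2/u) du: now ∫(-2/u) du.
Step 2. Evaluate the standard form [assuming u > 0]: now -2*log(u).
Step 3. Substitute back u = sin(z): now -2*log(sin(z)).
Answer: -2*log(sin(z)).


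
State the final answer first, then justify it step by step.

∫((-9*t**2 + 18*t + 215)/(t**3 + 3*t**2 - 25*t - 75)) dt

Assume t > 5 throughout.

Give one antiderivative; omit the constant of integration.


The answer is log(t - 5) - 5*log(t + 3) - 5*log(t + 5).
Step 1. Decompose ∫((-9*t**2 + 18*t + 215)/(t**3 + 3*t**2 - 25*t - 75)) dt by partial fractions, (-9*t**2 + 18*t + 215)/(t**3 + 3*t**2 - 25*t - 75) = -5/(t + 5) - 5/(t + 3) + 1/(t - 5): now ∫(1/(t - 5)) dt + ∫(-5/(t + 3)) dt + ∫(-5/(t + 5)) dt.
Step 2. Evaluate the standard form [assuming t > -3]: now -5*log(t + 3) + ∫(1/(t - 5)) dt + ∫(-5/(t + 5)) dt.
Step 3. Evaluate the standard form [assuming t > 5]: now log(t - 5) - 5*log(t + 3) + ∫(-5/(t + 5)) dt.
Step 4. Evaluate the standard form [assuming t > -5]: now log(t - 5) - 5*log(t + 3) - 5*log(t + 5).
Answer: log(t - 5) - 5*log(t + 3) - 5*log(t + 5).


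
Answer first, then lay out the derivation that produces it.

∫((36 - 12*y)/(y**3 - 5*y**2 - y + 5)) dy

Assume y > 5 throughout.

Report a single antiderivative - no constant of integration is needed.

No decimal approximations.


The answer is -log(y - 5) - 3*log(y - 1) + 4*log(y + 1).
Step 1. Decompose ∫((36 - 12*y)/(y**3 - 5*y**2 - y + 5)) dy by partial fractions, (36 - 12*y)/(y**3 - 5*y**2 - y + 5) = 4/(y + 1) - 3/(y - 1) - 1/(y - 5): now ∫(-1/(y - 5)) dy + ∫(-3/(y - 1)) dy + ∫(4/(y + 1)) dy.
Step 2. Evaluate the standard form [assuming y > 1]: now -3*log(y - 1) + ∫(-1/(y - 5)) dy + ∫(4/(y + 1)) dy.
Step 3. Evaluate the standard form [assuming y > 5]: now -log(y - 5) - 3*log(y - 1) + ∫(4/(y + 1)) dy.
Step 4. Evaluate the standard form [assuming y > -1]: now -log(y - 5) - 3*log(y - 1) + 4*log(y + 1).
Answer: -log(y - 5) - 3*log(y - 1) + 4*log(y + 1).


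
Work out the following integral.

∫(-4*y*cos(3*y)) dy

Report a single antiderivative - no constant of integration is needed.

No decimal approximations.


Answer: -4*y*sin(3*y)/3 - 4*cos(3*y)/9.


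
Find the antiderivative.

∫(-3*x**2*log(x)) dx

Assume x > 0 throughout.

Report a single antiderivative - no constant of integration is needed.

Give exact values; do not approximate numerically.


Answer: -x**3*log(x) + x**3/3.


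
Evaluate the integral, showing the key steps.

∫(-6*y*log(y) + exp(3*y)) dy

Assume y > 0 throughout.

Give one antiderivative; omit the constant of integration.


Step 1. Rewrite: now ∫(-6*y*log(y)) dy + ∫(exp(3*y)) dy.
Step 2. Integrate ∫(-6*y*log(y)) dy by parts with u = log(y), dv = (-6*y) dy, so v = -3*y**2 [assuming y > 0]: now -3*y**2*log(y) + ∫(3*y) dy + ∫(exp(3*y)) dy.
Step 3. Evaluate the standard form: now -3*y**2*log(y) + 3*y**2/2 + ∫(exp(3*y)) dy.
Step 4. Evaluate the standard form: now -3*y**2*log(y) + 3*y**2/2 + exp(3*y)/3.
Answer: -3*y**2*log(y) + 3*y**2/2 + exp(3*y)/3.


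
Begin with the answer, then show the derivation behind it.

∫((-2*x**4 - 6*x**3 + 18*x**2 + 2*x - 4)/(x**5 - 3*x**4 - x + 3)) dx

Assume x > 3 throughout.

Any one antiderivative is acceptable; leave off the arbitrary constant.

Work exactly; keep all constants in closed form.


The answer is -2*log(x - 3) - log(x - 1) + log(x + 1) - 4*atan(x).
Step 1. Decompose ∫((-2*x**4 - 6*x**3 + 18*x**2 + 2*x - 4)/(x**5 - 3*x**4 - x + 3)) dx by partial fractions, (-2*x**4 - 6*x**3 + 18*x**2 + 2*x - 4)/(x**5 - 3*x**4 - x + 3) = -4/(x**2 + 1) + 1/(x + 1) - 1/(x - 1) - 2/(x - 3): now ∫(-2/(x - 3)) dx + ∫(-1/(x - 1)) dx + ∫(1/(x + 1)) dx + ∫(-4/(x**2 + 1)) dx.
Step 2. Evaluate the standard form [assuming x > 1]: now -log(x - 1) + ∫(-2/(x - 3)) dx + ∫(1/(x + 1)) dx + ∫(-4/(x**2 + 1)) dx.
Step 3. Evaluate the standard form [assuming x > -1]: now -log(x - 1) + log(x + 1) + ∫(-2/(x - 3)) dx + ∫(-4/(x**2 + 1)) dx.
Step 4. Evaluate the standard form [assuming x > 3]: now -2*log(x - 3) - log(x - 1) + log(x + 1) + ∫(-4/(x**2 + 1)) dx.
Step 5. Evaluate the standard form: now -2*log(x - 3) - log(x - 1) + log(x + 1) - 4*atan(x).
Answer: -2*log(x - 3) - log(x - 1) + log(x + 1) - 4*atan(x).


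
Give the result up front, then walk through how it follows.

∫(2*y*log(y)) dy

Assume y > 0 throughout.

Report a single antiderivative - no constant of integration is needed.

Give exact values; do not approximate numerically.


The answer is y**2*log(y) - y**2/2.
Step 1. Integrate ∫(2*y*log(y)) dy by parts with u = log(y), dv = (2*y) dy, so v = y**2 [assuming y > 0]: now y**2*log(y) + ∫(-y) dy.
Step 2. Evaluate the standard form: now y**2*log(y) - y**2/2.
Answer: y**2*log(y) - y**2/2.


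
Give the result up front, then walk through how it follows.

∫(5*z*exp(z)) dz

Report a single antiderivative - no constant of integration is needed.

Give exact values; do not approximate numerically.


The answer is 5*z*exp(z) - 5*exp(z).
Step 1. Integrate ∫(5*z*exp(z)) dz by parts with u = z, dv = (5*exp(z)) dz, so v = 5*exp(z): now 5*z*exp(z) + ∫(-5*exp(z)) dz.
Step 2. Evaluate the standard form: now 5*z*exp(z) - 5*exp(z).
Answer: 5*z*exp(z) - 5*exp(z).


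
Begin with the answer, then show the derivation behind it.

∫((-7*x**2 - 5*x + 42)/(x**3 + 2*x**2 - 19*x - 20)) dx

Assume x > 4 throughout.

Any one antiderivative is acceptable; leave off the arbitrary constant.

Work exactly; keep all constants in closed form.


The answer is -2*log(x - 4) - 2*log(x + 1) - 3*log(x + 5).
Step 1. Decompose ∫((-7*x**2 - 5*x + 42)/(x**3 + 2*x**2 - 19*x - 20)) dx by partial fractions, (-7*x**2 - 5*x + 42)/(x**3 + 2*x**2 - 19*x - 20) = -3/(x + 5) - 2/(x + 1) - 2/(x - 4): now ∫(-2/(x - 4)) dx + ∫(-2/(x + 1)) dx + ∫(-3/(x + 5)) dx.
Step 2. Evaluate the standard form [assuming x > 4]: now -2*log(x - 4) + ∫(-2/(x + 1)) dx + ∫(-3/(x + 5)) dx.
Step 3. Evaluate the standard form [assuming x > -5]: now -2*log(x - 4) - 3*log(x + 5) + ∫(-2/(x + 1)) dx.
Step 4. Evaluate the standard form [assuming x > -1]: now -2*log(x - 4) - 2*log(x + 1) - 3*log(x + 5).
Answer: -2*log(x - 4) - 2*log(x + 1) - 3*log(x + 5).


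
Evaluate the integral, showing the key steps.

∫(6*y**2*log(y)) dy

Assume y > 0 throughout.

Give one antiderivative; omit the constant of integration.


Step 1. Integrate ∫(6*y**2*log(y)) dy by parts with u = log(y), dv = (6*y**2) dy, so v = 2*y**3 [assuming y > 0]: now 2*y**3*log(y) + ∫(-2*y**2) dy.
Step 2. Evaluate the standard form: now 2*y**3*log(y) - 2*y**3/3.
Answer: 2*y**3*log(y) - 2*y**3/3.


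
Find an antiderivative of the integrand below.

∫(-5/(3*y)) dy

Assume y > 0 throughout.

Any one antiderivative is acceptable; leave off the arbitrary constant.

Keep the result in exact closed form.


Answer: -5*log(y)/3.


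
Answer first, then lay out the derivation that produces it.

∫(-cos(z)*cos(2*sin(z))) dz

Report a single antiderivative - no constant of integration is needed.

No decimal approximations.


The answer is -sin(2*sin(z))/2.
Step 1. Substitute u = sin(z), turning ∫(-cos(z)*cos(2*sin(z))) dz into ∫(-cos(2*u)) du: now ∫(-cos(2*u)) du.
Step 2. Evaluate the standard form: now -sin(2*u)/2.
Step 3. Substitute back u = sin(z): now -sin(2*sin(z))/2.
Answer: -sin(2*sin(z))/2.


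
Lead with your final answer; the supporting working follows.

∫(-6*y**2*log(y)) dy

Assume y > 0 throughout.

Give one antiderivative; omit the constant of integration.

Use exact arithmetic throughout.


The answer is -2*y**3*log(y) + 2*y**3/3.
Step 1. Integrate ∫(-6*y**2*log(y)) dy by parts with u = log(y), dv = (-6*y**2) dy, so v = -2*y**3 [assuming y > 0]: now -2*y**3*log(y) + ∫(2*y**2) dy.
Step 2. Evaluate the standard form: now -2*y**3*log(y) + 2*y**3/3.
Answer: -2*y**3*log(y) + 2*y**3/3.


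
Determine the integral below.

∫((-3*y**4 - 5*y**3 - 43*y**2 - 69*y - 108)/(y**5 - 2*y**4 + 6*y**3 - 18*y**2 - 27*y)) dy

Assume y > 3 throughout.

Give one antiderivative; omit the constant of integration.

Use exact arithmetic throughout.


Answer: 4*log(y) - 5*log(y - 3) - 2*log(y + 1) + 2*atan(y/3)/3.


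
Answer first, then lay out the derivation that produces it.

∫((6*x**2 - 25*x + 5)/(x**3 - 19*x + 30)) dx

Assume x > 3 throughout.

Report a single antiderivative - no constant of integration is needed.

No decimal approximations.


The answer is -2*log(x - 3) + 3*log(x - 2) + 5*log(x + 5).
Step 1. Decompose ∫((6*x**2 - 25*x + 5)/(x**3 - 19*x + 30)) dx by partial fractions, (6*x**2 - 25*x + 5)/(x**3 - 19*x + 30) = 5/(x + 5) + 3/(x - 2) - 2/(x - 3): now ∫(-2/(x - 3)) dx + ∫(3/(x - 2)) dx + ∫(5/(x + 5)) dx.
Step 2. Evaluate the standard form [assuming x > 2]: now 3*log(x - 2) + ∫(-2/(x - 3)) dx + ∫(5/(x + 5)) dx.
Step 3. Evaluate the standard form [assuming x > 3]: now -2*log(x - 3) + 3*log(x - 2) + ∫(5/(x + 5)) dx.
Step 4. Evaluate the standard form [assuming x > -5]: now -2*log(x - 3) + 3*log(x - 2) + 5*log(x + 5).
Answer: -2*log(x - 3) + 3*log(x - 2) + 5*log(x + 5).


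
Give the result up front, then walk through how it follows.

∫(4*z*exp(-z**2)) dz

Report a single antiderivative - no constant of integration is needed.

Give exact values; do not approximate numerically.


The answer is -2*exp(-z**2).
Step 1. Substitute u = z**2, turning ∫(4*z*exp(-z**2)) dz into ∫(2*exp(-u)) du: now ∫(2*exp(-u)) du.
Step 2. Evaluate the standard form: now -2*exp(-u).
Step 3. Substitute back u = z**2: now -2*exp(-z**2).
Answer: -2*exp(-z**2).


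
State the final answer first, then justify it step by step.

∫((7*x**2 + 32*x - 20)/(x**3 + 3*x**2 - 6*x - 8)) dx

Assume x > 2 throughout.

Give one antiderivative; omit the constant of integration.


The answer is 4*log(x - 2) + 5*log(x + 1) - 2*log(x + 4).
Step 1. Decompose ∫((7*x**2 + 32*x - 20)/(x**3 + 3*x**2 - 6*x - 8)) dx by partial fractions, (7*x**2 + 32*x - 20)/(x**3 + 3*x**2 - 6*x - 8) = -2/(x + 4) + 5/(x + 1) + 4/(x - 2): now ∫(4/(x - 2)) dx + ∫(5/(x + 1)) dx + ∫(-2/(x + 4)) dx.
Step 2. Evaluate the standard form [assuming x > -1]: now 5*log(x + 1) + ∫(4/(x - 2)) dx + ∫(-2/(x + 4)) dx.
Step 3. Evaluate the standard form [assuming x > -4]: now 5*log(x + 1) - 2*log(x + 4) + ∫(4/(x - 2)) dx.
Step 4. Evaluate the standard form [assuming x > 2]: now 4*log(x - 2) + 5*log(x + 1) - 2*log(x + 4).
Answer: 4*log(x - 2) + 5*log(x + 1) - 2*log(x + 4).


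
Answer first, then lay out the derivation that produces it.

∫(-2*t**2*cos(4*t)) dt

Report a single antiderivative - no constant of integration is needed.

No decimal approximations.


The answer is -t**2*sin(4*t)/2 - t*cos(4*t)/4 + sin(4*t)/16.
Step 1. Integrate ∫(-2*t**2*cos(4*t)) dt by parts with u = t**2, dv = (-2*cos(4*t)) dt, so v = -sin(4*t)/2: now -t**2*sin(4*t)/2 + ∫(t*sin(4*t)) dt.
Step 2. Integrate ∫(t*sin(4*t)) dt by parts with u = t, dv = (sin(4*t)) dt, so v = -cos(4*t)/4: now -t**2*sin(4*t)/2 - t*cos(4*t)/4 + ∫(cos(4*t)/4) dt.
Step 3. Evaluate the standard form: now -t**2*sin(4*t)/2 - t*cos(4*t)/4 + sin(4*t)/16.
Answer: -t**2*sin(4*t)/2 - t*cos(4*t)/4 + sin(4*t)/16.


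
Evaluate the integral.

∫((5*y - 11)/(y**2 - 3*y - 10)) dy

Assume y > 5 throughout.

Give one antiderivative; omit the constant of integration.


Answer: 2*log(y - 5) + 3*log(y + 2).


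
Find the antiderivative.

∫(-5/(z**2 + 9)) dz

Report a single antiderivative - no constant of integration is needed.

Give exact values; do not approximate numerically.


Answer: -5*atan(z/3)/3.


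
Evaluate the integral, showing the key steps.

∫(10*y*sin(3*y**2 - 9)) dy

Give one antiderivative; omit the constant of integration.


Step 1. Substitute u = y**2 - 3, turning ∫(10*y*sin(3*y**2 - 9)) dy into ∫(5*sin(3*u)) du: now ∫(5*sin(3*u)) du.
Step 2. Evaluate the standard form: now -5*cos(3*u)/3.
Step 3. Substitute back u = y**2 - 3: now -5*cos(3*y**2 - 9)/3.
Answer: -5*cos(3*y**2 - 9)/3.


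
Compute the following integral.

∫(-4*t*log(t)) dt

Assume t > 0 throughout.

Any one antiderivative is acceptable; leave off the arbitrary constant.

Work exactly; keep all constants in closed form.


Answer: -2*t**2*log(t) + t**2.


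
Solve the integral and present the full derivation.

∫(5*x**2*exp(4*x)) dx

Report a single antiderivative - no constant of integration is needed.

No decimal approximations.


Step 1. Integrate ∫(5*x**2*exp(4*x)) dx by parts with u = x**2, dv = (5*exp(4*x)) dx, so v = 5*exp(4*x)/4: now 5*x**2*exp(4*x)/4 + ∫(-5*x*exp(4*x)/2) dx.
Step 2. Integrate ∫(-5*x*exp(4*x)/2) dx by parts with u = x, dv = (-5*exp(4*x)/2) dx, so v = -5*exp(4*x)/8: now 5*x**2*exp(4*x)/4 - 5*x*exp(4*x)/8 + ∫(5*exp(4*x)/8) dx.
Step 3. Evaluate the standard form: now 5*x**2*exp(4*x)/4 - 5*x*exp(4*x)/8 + 5*exp(4*x)/32.
Answer: 5*x**2*exp(4*x)/4 - 5*x*exp(4*x)/8 + 5*exp(4*x)/32.


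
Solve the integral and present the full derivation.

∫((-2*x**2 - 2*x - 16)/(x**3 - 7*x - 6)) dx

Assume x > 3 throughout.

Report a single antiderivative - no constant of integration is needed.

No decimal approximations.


Step 1. Decompose ∫((-2*x**2 - 2*x - 16)/(x**3 - 7*x - 6)) dx by partial fractions, (-2*x**2 - 2*x - 16)/(x**3 - 7*x - 6) = -4/(x + 2) + 4/(x + 1) - 2/(x - 3): now ∫(-2/(x - 3)) dx + ∫(4/(x + 1)) dx + ∫(-4/(x + 2)) dx.
Step 2. Evaluate the standard form [assuming x > -1]: now 4*log(x + 1) + ∫(-2/(x - 3)) dx + ∫(-4/(x + 2)) dx.
Step 3. Evaluate the standard form [assuming x > -2]: now 4*log(x + 1) - 4*log(x + 2) + ∫(-2/(x - 3)) dx.
Step 4. Evaluate the standard form [assuming x > 3]: now -2*log(x - 3) + 4*log(x + 1) - 4*log(x + 2).
Answer: -2*log(x - 3) + 4*log(x + 1) - 4*log(x + 2).


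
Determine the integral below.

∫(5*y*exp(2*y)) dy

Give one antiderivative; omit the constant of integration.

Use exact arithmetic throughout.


Answer: 5*y*exp(2*y)/2 - 5*exp(2*y)/4.


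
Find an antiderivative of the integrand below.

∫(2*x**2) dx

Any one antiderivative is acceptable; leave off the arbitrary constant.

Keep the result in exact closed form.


Answer: 2*x**3/3.


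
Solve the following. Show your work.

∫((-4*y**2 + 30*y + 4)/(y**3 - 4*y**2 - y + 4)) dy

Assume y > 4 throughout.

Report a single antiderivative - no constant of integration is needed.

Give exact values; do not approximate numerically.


Step 1. Decompose ∫((-4*y**2 + 30*y + 4)/(y**3 - 4*y**2 - y + 4)) dy by partial fractions, (-4*y**2 + 30*y + 4)/(y**3 - 4*y**2 - y + 4) = -3/(y + 1) - 5/(y - 1) + 4/(y - 4): now ∫(4/(y - 4)) dy + ∫(-5/(y - 1)) dy + ∫(-3/(y + 1)) dy.
Step 2. Evaluate the standard form [assuming y > 1]: now -5*log(y - 1) + ∫(4/(y - 4)) dy + ∫(-3/(y + 1)) dy.
Step 3. Evaluate the standard form [assuming y > 4]: now 4*log(y - 4) - 5*log(y - 1) + ∫(-3/(y + 1)) dy.
Step 4. Evaluate the standard form [assuming y > -1]: now 4*log(y - 4) - 5*log(y - 1) - 3*log(y + 1).
Answer: 4*log(y - 4) - 5*log(y - 1) - 3*log(y + 1).


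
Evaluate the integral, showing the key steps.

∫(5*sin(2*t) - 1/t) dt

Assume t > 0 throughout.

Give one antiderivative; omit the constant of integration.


Step 1. Rewrite: now ∫(-1/t) dt + ∫(5*sin(2*t)) dt.
Step 2. Evaluate the standard form [assuming t > 0]: now -log(t) + ∫(5*sin(2*t)) dt.
Step 3. Evaluate the standard form: now -log(t) - 5*cos(2*t)/2.
Answer: -log(t) - 5*cos(2*t)/2.


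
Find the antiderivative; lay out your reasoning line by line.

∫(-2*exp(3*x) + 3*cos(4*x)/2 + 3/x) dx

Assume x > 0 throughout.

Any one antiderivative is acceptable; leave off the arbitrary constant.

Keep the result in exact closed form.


Step 1. Rewrite: now ∫(3/x) dx + ∫(-2*exp(3*x)) dx + ∫(3*cos(4*x)/2) dx.
Step 2. Evaluate the standard form: now -2*exp(3*x)/3 + ∫(3/x) dx + ∫(3*cos(4*x)/2) dx.
Step 3. Evaluate the standard form [assuming x > 0]: now -2*exp(3*x)/3 + 3*log(x) + ∫(3*cos(4*x)/2) dx.
Step 4. Evaluate the standard form: now -2*exp(3*x)/3 + 3*log(x) + 3*sin(4*x)/8.
Answer: -2*exp(3*x)/3 + 3*log(x) + 3*sin(4*x)/8.


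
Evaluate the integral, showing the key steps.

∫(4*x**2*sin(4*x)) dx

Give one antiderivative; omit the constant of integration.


Step 1. Integrate ∫(4*x**2*sin(4*x)) dx by parts with u = x**2, dv = (4*sin(4*x)) dx, so v = -cos(4*x): now -x**2*cos(4*x) + ∫(2*x*cos(4*x)) dx.
Step 2. Integrate ∫(2*x*cos(4*x)) dx by parts with u = x, dv = (2*cos(4*x)) dx, so v = sin(4*x)/2: now -x**2*cos(4*x) + x*sin(4*x)/2 + ∫(-sin(4*x)/2) dx.
Step 3. Evaluate the standard form: now -x**2*cos(4*x) + x*sin(4*x)/2 + cos(4*x)/8.
Answer: -x**2*cos(4*x) + x*sin(4*x)/2 + cos(4*x)/8.


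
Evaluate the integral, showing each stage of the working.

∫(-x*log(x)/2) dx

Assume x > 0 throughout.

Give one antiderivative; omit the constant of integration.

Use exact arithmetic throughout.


Step 1. Integrate ∫(-x*log(x)/2) dx by parts with u = log(x), dv = (-x/2) dx, so v = -x**2/4 [assuming x > 0]: now -x**2*log(x)/4 + ∫(x/4) dx.
Step 2. Evaluate the standard form: now -x**2*log(x)/4 + x**2/8.
Answer: -x**2*log(x)/4 + x**2/8.


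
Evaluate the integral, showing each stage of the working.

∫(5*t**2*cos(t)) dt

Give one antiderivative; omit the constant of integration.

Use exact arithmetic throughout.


Step 1. Integrate ∫(5*t**2*cos(t)) dt by parts with u = t**2, dv = (5*cos(t)) dt, so v = 5*sin(t): now 5*t**2*sin(t) + ∫(-10*t*sin(t)) dt.
Step 2. Integrate ∫(-10*t*sin(t)) dt by parts with u = t, dv = (-10*sin(t)) dt, so v = 10*cos(t): now 5*t**2*sin(t) + 10*t*cos(t) + ∫(-10*cos(t)) dt.
Step 3. Evaluate the standard form: now 5*t**2*sin(t) + 10*t*cos(t) - 10*sin(t).
Answer: 5*t**2*sin(t) + 10*t*cos(t) - 10*sin(t).


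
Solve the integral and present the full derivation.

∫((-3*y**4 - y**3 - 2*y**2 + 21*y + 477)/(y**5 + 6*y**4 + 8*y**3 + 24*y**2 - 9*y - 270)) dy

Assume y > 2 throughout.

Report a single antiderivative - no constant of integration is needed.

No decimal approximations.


Step 1. Decompose ∫((-3*y**4 - y**3 - 2*y**2 + 21*y + 477)/(y**5 + 6*y**4 + 8*y**3 + 24*y**2 - 9*y - 270)) dy by partial fractions, (-3*y**4 - y**3 - 2*y**2 + 21*y + 477)/(y**5 + 6*y**4 + 8*y**3 + 24*y**2 - 9*y - 270) = -3/(y**2 + 9) - 3/(y + 5) - 1/(y + 3) + 1/(y - 2): now ∫(1/(y - 2)) dy + ∫(-1/(y + 3)) dy + ∫(-3/(y + 5)) dy + ∫(-3/(y**2 + 9)) dy.
Step 2. Evaluate the standard form [assuming y > -3]: now -log(y + 3) + ∫(1/(y - 2)) dy + ∫(-3/(y + 5)) dy + ∫(-3/(y**2 + 9)) dy.
Step 3. Evaluate the standard form [assuming y > -5]: now -log(y + 3) - 3*log(y + 5) + ∫(1/(y - 2)) dy + ∫(-3/(y**2 + 9)) dy.
Step 4. Evaluate the standard form [assuming y > 2]: now log(y - 2) - log(y + 3) - 3*log(y + 5) + ∫(-3/(y**2 + 9)) dy.
Step 5. Evaluate the standard form: now log(y - 2) - log(y + 3) - 3*log(y + 5) - atan(y/3).
Answer: log(y - 2) - log(y + 3) - 3*log(y + 5) - atan(y/3).


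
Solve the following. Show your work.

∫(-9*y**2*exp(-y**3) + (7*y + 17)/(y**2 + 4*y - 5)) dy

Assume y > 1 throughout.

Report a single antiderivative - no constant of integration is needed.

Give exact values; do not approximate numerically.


Step 1. Rewrite: now ∫(-9*y**2*exp(-y**3)) dy + ∫((7*y + 17)/(y**2 + 4*y - 5)) dy.
Step 2. Substitute u = y**3, turning ∫(-9*y**2*exp(-y**3)) dy into ∫(-3*exp(-u)) du: now ∫((7*y + 17)/(y**2 + 4*y - 5)) dy + ∫(-3*exp(-u)) du.
Step 3. Evaluate the standard form: now ∫((7*y + 17)/(y**2 + 4*y - 5)) dy + 3*exp(-u).
Step 4. Substitute back u = y**3: now ∫((7*y + 17)/(y**2 + 4*y - 5)) dy + 3*exp(-y**3).
Step 5. Decompose ∫((7*y + 17)/(y**2 + 4*y - 5)) dy by partial fractions, (7*y + 17)/(y**2 + 4*y - 5) = 3/(y + 5) + 4/(y - 1): now ∫(4/(y - 1)) dy + ∫(3/(y + 5)) dy + 3*exp(-y**3).
Step 6. Evaluate the standard form [assuming y > -5]: now 3*log(y + 5) + ∫(4/(y - 1)) dy + 3*exp(-y**3).
Step 7. Evaluate the standard form [assuming y > 1]: now 4*log(y - 1) + 3*log(y + 5) + 3*exp(-y**3).
Answer: 4*log(y - 1) + 3*log(y + 5) + 3*exp(-y**3).


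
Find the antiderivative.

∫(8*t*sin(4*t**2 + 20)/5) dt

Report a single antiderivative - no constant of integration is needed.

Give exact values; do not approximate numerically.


Answer: -cos(4*t**2 + 20)/5.


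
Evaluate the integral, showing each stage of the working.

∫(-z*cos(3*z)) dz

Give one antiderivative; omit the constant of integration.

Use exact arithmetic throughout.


Step 1. Integrate ∫(-z*cos(3*z)) dz by parts with u = z, dv = (-cos(3*z)) dz, so v = -sin(3*z)/3: now -z*sin(3*z)/3 + ∫(sin(3*z)/3) dz.
Step 2. Evaluate the standard form: now -z*sin(3*z)/3 - cos(3*z)/9.
Answer: -z*sin(3*z)/3 - cos(3*z)/9.


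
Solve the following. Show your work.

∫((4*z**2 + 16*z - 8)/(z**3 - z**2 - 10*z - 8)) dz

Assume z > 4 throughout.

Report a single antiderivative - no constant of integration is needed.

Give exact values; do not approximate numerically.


Step 1. Decompose ∫((4*z**2 + 16*z - 8)/(z**3 - z**2 - 10*z - 8)) dz by partial fractions, (4*z**2 + 16*z - 8)/(z**3 - z**2 - 10*z - 8) = -4/(z + 2) + 4/(z + 1) + 4/(z - 4): now ∫(4/(z - 4)) dz + ∫(4/(z + 1)) dz + ∫(-4/(z + 2)) dz.
Step 2. Evaluate the standard form [assuming z > -1]: now 4*log(z + 1) + ∫(4/(z - 4)) dz + ∫(-4/(z + 2)) dz.
Step 3. Evaluate the standard form [assuming z > 4]: now 4*log(z - 4) + 4*log(z + 1) + ∫(-4/(z + 2)) dz.
Step 4. Evaluate the standard form [assuming z > -2]: now 4*log(z - 4) + 4*log(z + 1) - 4*log(z + 2).
Answer: 4*log(z - 4) + 4*log(z + 1) - 4*log(z + 2).


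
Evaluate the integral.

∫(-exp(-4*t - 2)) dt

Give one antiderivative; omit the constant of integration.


Answer: exp(-4*t - 2)/4.


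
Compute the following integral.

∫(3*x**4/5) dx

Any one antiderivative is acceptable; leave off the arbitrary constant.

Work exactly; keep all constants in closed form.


Answer: 3*x**5/25.


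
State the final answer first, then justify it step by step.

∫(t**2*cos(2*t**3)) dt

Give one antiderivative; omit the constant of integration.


The answer is sin(2*t**3)/6.
Step 1. Substitute u = t**3, turning ∫(t**2*cos(2*t**3)) dt into ∫(cos(2*u)/3) du: now ∫(cos(2*u)/3) du.
Step 2. Evaluate the standard form: now sin(2*u)/6.
Step 3. Substitute back u = t**3: now sin(2*t**3)/6.
Answer: sin(2*t**3)/6.


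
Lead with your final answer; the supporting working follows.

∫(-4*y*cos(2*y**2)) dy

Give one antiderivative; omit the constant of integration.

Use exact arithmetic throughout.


The answer is -sin(2*y**2).
Step 1. Substitute u = y**2, turning ∫(-4*y*cos(2*y**2)) dy into ∫(-2*cos(2*u)) du: now ∫(-2*cos(2*u)) du.
Step 2. Evaluate the standard form: now -sin(2*u).
Step 3. Substitute back u = y**2: now -sin(2*y**2).
Answer: -sin(2*y**2).


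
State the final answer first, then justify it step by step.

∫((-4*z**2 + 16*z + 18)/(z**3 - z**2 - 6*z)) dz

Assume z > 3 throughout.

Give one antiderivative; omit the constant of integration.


The answer is -3*log(z) + 2*log(z - 3) - 3*log(z + 2).
Step 1. Decompose ∫((-4*z**2 + 16*z + 18)/(z**3 - z**2 - 6*z)) dz by partial fractions, (-4*z**2 + 16*z + 18)/(z**3 - z**2 - 6*z) = -3/(z + 2) + 2/(z - 3) - 3/z: now ∫(-3/z) dz + ∫(2/(z - 3)) dz + ∫(-3/(z + 2)) dz.
Step 2. Evaluate the standard form [assuming z > -2]: now -3*log(z + 2) + ∫(-3/z) dz + ∫(2/(z - 3)) dz.
Step 3. Evaluate the standard form [assuming z > 3]: now 2*log(z - 3) - 3*log(z + 2) + ∫(-3/z) dz.
Step 4. Evaluate the standard form [assuming z > 0]: now -3*log(z) + 2*log(z - 3) - 3*log(z + 2).
Answer: -3*log(z) + 2*log(z - 3) - 3*log(z + 2).


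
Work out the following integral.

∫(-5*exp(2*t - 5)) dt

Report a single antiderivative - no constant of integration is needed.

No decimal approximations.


Answer: -5*exp(2*t - 5)/2.


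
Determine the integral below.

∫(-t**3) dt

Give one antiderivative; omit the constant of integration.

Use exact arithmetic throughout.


Answer: -t**4/4.


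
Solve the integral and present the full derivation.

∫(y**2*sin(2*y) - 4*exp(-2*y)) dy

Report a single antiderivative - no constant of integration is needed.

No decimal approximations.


Step 1. Rewrite: now ∫(y**2*sin(2*y)) dy + ∫(-4*exp(-2*y)) dy.
Step 2. Evaluate the standard form: now ∫(y**2*sin(2*y)) dy + 2*exp(-2*y).
Step 3. Integrate ∫(y**2*sin(2*y)) dy by parts with u = y**2, dv = (sin(2*y)) dy, so v = -cos(2*y)/2: now -y**2*cos(2*y)/2 + ∫(y*cos(2*y)) dy + 2*exp(-2*y).
Step 4. Integrate ∫(y*cos(2*y)) dy by parts with u = y, dv = (cos(2*y)) dy, so v = sin(2*y)/2: now -y**2*cos(2*y)/2 + y*sin(2*y)/2 + ∫(-sin(2*y)/2) dy + 2*exp(-2*y).
Step 5. Evaluate the standard form: now -y**2*cos(2*y)/2 + y*sin(2*y)/2 + cos(2*y)/4 + 2*exp(-2*y).
Answer: -y**2*cos(2*y)/2 + y*sin(2*y)/2 + cos(2*y)/4 + 2*exp(-2*y).


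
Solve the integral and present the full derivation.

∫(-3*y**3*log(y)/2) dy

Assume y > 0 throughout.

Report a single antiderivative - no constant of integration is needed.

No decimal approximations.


Step 1. Integrate ∫(-3*y**3*log(y)/2) dy by parts with u = log(y), dv = (-3*y**3/2) dy, so v = -3*y**4/8 [assuming y > 0]: now -3*y**4*log(y)/8 + ∫(3*y**3/8) dy.
Step 2. Evaluate the standard form: now -3*y**4*log(y)/8 + 3*y**4/32.
Answer: -3*y**4*log(y)/8 + 3*y**4/32.


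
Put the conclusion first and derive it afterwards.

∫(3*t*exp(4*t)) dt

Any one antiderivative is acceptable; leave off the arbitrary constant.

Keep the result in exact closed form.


The answer is 3*t*exp(4*t)/4 - 3*exp(4*t)/16.
Step 1. Integrate ∫(3*t*exp(4*t)) dt by parts with u = t, dv = (3*exp(4*t)) dt, so v = 3*exp(4*t)/4: now 3*t*exp(4*t)/4 + ∫(-3*exp(4*t)/4) dt.
Step 2. Evaluate the standard form: now 3*t*exp(4*t)/4 - 3*exp(4*t)/16.
Answer: 3*t*exp(4*t)/4 - 3*exp(4*t)/16.


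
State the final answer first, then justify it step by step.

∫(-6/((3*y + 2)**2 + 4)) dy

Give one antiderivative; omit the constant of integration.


The answer is -atan(3*y/2 + 1).
Step 1. Substitute u = 3*y + 2, turning ∫(-6/((3*y + 2)**2 + 4)) dy into ∫(-2/(u**2 + 4)) du: now ∫(-2/(u**2 + 4)) du.
Step 2. Evaluate the standard form: now -atan(u/2).
Step 3. Substitute back u = 3*y + 2: now -atan(3*y/2 + 1).
Answer: -atan(3*y/2 + 1).


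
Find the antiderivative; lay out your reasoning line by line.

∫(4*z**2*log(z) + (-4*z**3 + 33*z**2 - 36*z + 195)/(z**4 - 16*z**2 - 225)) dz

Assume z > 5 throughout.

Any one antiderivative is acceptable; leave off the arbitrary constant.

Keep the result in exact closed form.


Step 1. Rewrite: now ∫(4*z**2*log(z)) dz + ∫((-4*z**3 + 33*z**2 - 36*z + 195)/(z**4 - 16*z**2 - 225)) dz.
Step 2. Decompose ∫((-4*z**3 + 33*z**2 - 36*z + 195)/(z**4 - 16*z**2 - 225)) dz by partial fractions, (-4*z**3 + 33*z**2 - 36*z + 195)/(z**4 - 16*z**2 - 225) = 3/(z**2 + 9) - 5/(z + 5) + 1/(z - 5): now ∫(4*z**2*log(z)) dz + ∫(1/(z - 5)) dz + ∫(-5/(z + 5)) dz + ∫(3/(z**2 + 9)) dz.
Step 3. Evaluate the standard form [assuming z > 5]: now log(z - 5) + ∫(4*z**2*log(z)) dz + ∫(-5/(z + 5)) dz + ∫(3/(z**2 + 9)) dz.
Step 4. Evaluate the standard form [assuming z > -5]: now log(z - 5) - 5*log(z + 5) + ∫(4*z**2*log(z)) dz + ∫(3/(z**2 + 9)) dz.
Step 5. Evaluate the standard form: now log(z - 5) - 5*log(z + 5) + atan(z/3) + ∫(4*z**2*log(z)) dz.
Step 6. Integrate ∫(4*z**2*log(z)) dz by parts with u = log(z), dv = (4*z**2) dz, so v = 4*z**3/3 [assuming z > 0]: now 4*z**3*log(z)/3 + log(z - 5) - 5*log(z + 5) + atan(z/3) + ∫(-4*z**2/3) dz.
Step 7. Evaluate the standard form: now 4*z**3*log(z)/3 - 4*z**3/9 + log(z - 5) - 5*log(z + 5) + atan(z/3).
Answer: 4*z**3*log(z)/3 - 4*z**3/9 + log(z - 5) - 5*log(z + 5) + atan(z/3).


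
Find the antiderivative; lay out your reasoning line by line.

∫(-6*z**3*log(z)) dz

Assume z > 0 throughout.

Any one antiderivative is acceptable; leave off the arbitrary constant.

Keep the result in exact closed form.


Step 1. Integrate ∫(-6*z**3*log(z)) dz by parts with u = log(z), dv = (-6*z**3) dz, so v = -3*z**4/2 [assuming z > 0]: now -3*z**4*log(z)/2 + ∫(3*z**3/2) dz.
Step 2. Evaluate the standard form: now -3*z**4*log(z)/2 + 3*z**4/8.
Answer: -3*z**4*log(z)/2 + 3*z**4/8.


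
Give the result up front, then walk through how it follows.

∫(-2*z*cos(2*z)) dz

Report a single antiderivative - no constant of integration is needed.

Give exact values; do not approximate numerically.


The answer is -z*sin(2*z) - cos(2*z)/2.
Step 1. Integrate ∫(-2*z*cos(2*z)) dz by parts with u = z, dv = (-2*cos(2*z)) dz, so v = -sin(2*z): now -z*sin(2*z) + ∫(sin(2*z)) dz.
Step 2. Evaluate the standard form: now -z*sin(2*z) - cos(2*z)/2.
Answer: -z*sin(2*z) - cos(2*z)/2.


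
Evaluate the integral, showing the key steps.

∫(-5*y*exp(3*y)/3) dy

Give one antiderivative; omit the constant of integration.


Step 1. Integrate ∫(-5*y*exp(3*y)/3) dy by parts with u = y, dv = (-5*exp(3*y)/3) dy, so v = -5*exp(3*y)/9: now -5*y*exp(3*y)/9 + ∫(5*exp(3*y)/9) dy.
Step 2. Evaluate the standard form: now -5*y*exp(3*y)/9 + 5*exp(3*y)/27.
Answer: -5*y*exp(3*y)/9 + 5*exp(3*y)/27.


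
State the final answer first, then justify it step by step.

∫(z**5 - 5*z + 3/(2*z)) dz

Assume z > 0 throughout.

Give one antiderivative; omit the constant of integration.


The answer is z**6/6 - 5*z**2/2 + 3*log(z)/2.
Step 1. Rewrite: now ∫(3/(2*z)) dz + ∫(-5*z) dz + ∫(z**5) dz.
Step 2. Evaluate the standard form: now z**6/6 + ∫(3/(2*z)) dz + ∫(-5*z) dz.
Step 3. Evaluate the standard form: now z**6/6 - 5*z**2/2 + ∫(3/(2*z)) dz.
Step 4. Evaluate the standard form [assuming z > 0]: now z**6/6 - 5*z**2/2 + 3*log(z)/2.
Answer: z**6/6 - 5*z**2/2 + 3*log(z)/2.


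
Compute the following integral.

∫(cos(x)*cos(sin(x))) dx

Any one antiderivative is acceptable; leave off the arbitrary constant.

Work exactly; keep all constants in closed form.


Answer: sin(sin(x)).


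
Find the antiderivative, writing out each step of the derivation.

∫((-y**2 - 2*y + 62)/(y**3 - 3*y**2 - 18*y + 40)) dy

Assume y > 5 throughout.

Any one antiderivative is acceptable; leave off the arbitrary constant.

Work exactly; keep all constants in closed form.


Step 1. Decompose ∫((-y**2 - 2*y + 62)/(y**3 - 3*y**2 - 18*y + 40)) dy by partial fractions, (-y**2 - 2*y + 62)/(y**3 - 3*y**2 - 18*y + 40) = 1/(y + 4) - 3/(y - 2) + 1/(y - 5): now ∫(1/(y - 5)) dy + ∫(-3/(y - 2)) dy + ∫(1/(y + 4)) dy.
Step 2. Evaluate the standard form [assuming y > -4]: now log(y + 4) + ∫(1/(y - 5)) dy + ∫(-3/(y - 2)) dy.
Step 3. Evaluate the standard form [assuming y > 2]: now -3*log(y - 2) + log(y + 4) + ∫(1/(y - 5)) dy.
Step 4. Evaluate the standard form [assuming y > 5]: now log(y - 5) - 3*log(y - 2) + log(y + 4).
Answer: log(y - 5) - 3*log(y - 2) + log(y + 4).


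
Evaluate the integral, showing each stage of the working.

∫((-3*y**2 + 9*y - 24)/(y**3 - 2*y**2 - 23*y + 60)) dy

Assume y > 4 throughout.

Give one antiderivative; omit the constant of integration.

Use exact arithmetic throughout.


Step 1. Decompose ∫((-3*y**2 + 9*y - 24)/(y**3 - 2*y**2 - 23*y + 60)) dy by partial fractions, (-3*y**2 + 9*y - 24)/(y**3 - 2*y**2 - 23*y + 60) = -2/(y + 5) + 3/(y - 3) - 4/(y - 4): now ∫(-4/(y - 4)) dy + ∫(3/(y - 3)) dy + ∫(-2/(y + 5)) dy.
Step 2. Evaluate the standard form [assuming y > -5]: now -2*log(y + 5) + ∫(-4/(y - 4)) dy + ∫(3/(y - 3)) dy.
Step 3. Evaluate the standard form [assuming y > 4]: now -4*log(y - 4) - 2*log(y + 5) + ∫(3/(y - 3)) dy.
Step 4. Evaluate the standard form [assuming y > 3]: now -4*log(y - 4) + 3*log(y - 3) - 2*log(y + 5).
Answer: -4*log(y - 4) + 3*log(y - 3) - 2*log(y + 5).


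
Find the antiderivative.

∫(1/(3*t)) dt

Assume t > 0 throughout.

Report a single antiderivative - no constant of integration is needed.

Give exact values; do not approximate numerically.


Answer: log(t)/3.
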